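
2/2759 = 2/2759 = 0.00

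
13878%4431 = 585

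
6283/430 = 6283/430 = 14.61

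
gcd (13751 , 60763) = 1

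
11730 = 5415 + 6315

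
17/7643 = 17/7643  =  0.00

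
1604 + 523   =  2127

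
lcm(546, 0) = 0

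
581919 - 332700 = 249219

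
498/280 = 249/140 = 1.78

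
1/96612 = 1/96612 =0.00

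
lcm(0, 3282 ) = 0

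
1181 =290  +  891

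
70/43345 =14/8669 = 0.00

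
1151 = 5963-4812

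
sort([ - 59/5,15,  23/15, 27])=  [ - 59/5,23/15, 15,27]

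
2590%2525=65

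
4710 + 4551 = 9261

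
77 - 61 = 16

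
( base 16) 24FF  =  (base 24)gaf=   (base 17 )1fd2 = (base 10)9471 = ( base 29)B7H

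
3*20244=60732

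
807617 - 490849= 316768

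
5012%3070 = 1942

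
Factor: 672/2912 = 3^1*13^ ( - 1 )= 3/13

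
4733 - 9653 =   -  4920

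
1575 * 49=77175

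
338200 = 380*890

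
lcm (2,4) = 4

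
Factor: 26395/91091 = 5^1 *7^( - 2)*11^(  -  1 )*13^(- 2)*5279^1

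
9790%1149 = 598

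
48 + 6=54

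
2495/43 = 2495/43 = 58.02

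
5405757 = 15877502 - 10471745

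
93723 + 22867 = 116590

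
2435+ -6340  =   - 3905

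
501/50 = 10 + 1/50 = 10.02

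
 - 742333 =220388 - 962721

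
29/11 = 29/11 = 2.64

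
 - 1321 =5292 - 6613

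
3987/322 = 12 +123/322 = 12.38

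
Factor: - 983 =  - 983^1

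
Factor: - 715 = -5^1*11^1*13^1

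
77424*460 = 35615040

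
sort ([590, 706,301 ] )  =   [ 301, 590,706 ] 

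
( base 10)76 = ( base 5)301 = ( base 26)2o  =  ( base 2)1001100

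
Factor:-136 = - 2^3*17^1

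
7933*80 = 634640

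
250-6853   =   - 6603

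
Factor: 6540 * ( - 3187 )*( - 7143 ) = 2^2 * 3^2*5^1 * 109^1*2381^1 *3187^1=148881406140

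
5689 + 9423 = 15112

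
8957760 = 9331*960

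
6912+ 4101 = 11013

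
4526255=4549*995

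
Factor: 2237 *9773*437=19^1*23^1*29^1*337^1*2237^1 = 9553781837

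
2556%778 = 222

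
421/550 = 421/550 = 0.77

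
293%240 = 53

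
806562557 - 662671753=143890804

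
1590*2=3180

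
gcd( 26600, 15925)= 175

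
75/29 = 75/29 = 2.59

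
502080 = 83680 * 6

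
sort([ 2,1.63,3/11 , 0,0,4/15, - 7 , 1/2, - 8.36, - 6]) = [-8.36 , - 7,  -  6, 0, 0,4/15,3/11,1/2, 1.63,2]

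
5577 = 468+5109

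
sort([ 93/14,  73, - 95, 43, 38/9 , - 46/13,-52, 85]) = [ - 95, - 52, - 46/13,  38/9, 93/14,43, 73,  85 ]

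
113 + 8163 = 8276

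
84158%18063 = 11906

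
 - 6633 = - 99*67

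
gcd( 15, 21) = 3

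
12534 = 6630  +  5904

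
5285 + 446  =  5731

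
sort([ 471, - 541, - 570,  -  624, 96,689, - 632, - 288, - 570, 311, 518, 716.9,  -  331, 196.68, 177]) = [ - 632, - 624,-570,  -  570, - 541, - 331,-288, 96,  177 , 196.68,311,471, 518, 689,716.9]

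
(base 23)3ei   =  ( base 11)14a2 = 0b11110000111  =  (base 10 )1927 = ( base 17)6b6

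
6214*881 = 5474534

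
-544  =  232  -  776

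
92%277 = 92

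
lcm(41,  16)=656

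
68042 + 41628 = 109670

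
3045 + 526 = 3571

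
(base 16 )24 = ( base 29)17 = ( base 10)36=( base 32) 14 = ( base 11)33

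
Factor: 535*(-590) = -315650 = - 2^1*5^2*59^1*107^1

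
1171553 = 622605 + 548948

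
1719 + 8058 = 9777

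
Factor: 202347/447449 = 3^2*22483^1*447449^( - 1) 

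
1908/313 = 1908/313 = 6.10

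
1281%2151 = 1281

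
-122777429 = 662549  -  123439978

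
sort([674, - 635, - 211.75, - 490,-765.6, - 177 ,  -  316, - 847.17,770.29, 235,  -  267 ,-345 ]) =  [ - 847.17, - 765.6, - 635, - 490, - 345, - 316 ,  -  267, - 211.75, - 177 , 235,674, 770.29] 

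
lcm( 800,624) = 31200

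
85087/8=10635 + 7/8  =  10635.88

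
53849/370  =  145 + 199/370= 145.54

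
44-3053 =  - 3009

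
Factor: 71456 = 2^5*7^1 * 11^1 * 29^1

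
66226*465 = 30795090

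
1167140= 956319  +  210821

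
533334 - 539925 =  - 6591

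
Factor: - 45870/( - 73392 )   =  2^( - 3 )*5^1 = 5/8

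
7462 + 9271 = 16733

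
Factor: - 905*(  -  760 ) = 2^3*5^2*19^1*181^1 = 687800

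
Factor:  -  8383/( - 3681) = 3^( - 2)*83^1*101^1*409^(  -  1 ) 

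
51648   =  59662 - 8014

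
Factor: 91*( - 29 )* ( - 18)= 2^1*3^2*7^1*13^1*29^1 = 47502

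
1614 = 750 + 864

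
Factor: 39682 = 2^1*19841^1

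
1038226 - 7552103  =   - 6513877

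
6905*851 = 5876155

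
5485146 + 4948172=10433318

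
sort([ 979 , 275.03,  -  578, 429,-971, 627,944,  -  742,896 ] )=[ - 971, - 742, - 578, 275.03, 429, 627, 896, 944,979]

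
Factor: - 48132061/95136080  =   - 2^(-4 )*5^( - 1)*13^(- 1 )*17^( - 1 )*5381^( -1)*48132061^1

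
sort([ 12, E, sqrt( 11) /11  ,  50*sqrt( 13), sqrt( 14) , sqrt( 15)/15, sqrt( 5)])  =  [ sqrt( 15) /15, sqrt(11)/11, sqrt( 5),E, sqrt( 14), 12, 50 * sqrt( 13 ) ] 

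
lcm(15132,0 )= 0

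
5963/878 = 6 + 695/878 = 6.79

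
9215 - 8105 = 1110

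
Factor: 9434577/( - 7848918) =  - 2^( - 1)*3^(-1)*7^( - 2) * 11^( -1 )*23^1 * 809^( - 1)*136733^1 =- 3144859/2616306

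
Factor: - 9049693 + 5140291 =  - 2^1*3^2* 7^1*19^1*23^1*71^1 = - 3909402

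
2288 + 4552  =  6840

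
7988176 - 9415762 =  - 1427586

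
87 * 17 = 1479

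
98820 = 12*8235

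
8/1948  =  2/487=0.00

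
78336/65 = 1205+ 11/65 = 1205.17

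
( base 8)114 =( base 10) 76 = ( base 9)84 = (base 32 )2C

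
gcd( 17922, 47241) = 87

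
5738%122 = 4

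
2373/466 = 5 + 43/466= 5.09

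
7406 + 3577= 10983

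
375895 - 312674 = 63221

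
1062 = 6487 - 5425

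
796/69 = 796/69 = 11.54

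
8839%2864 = 247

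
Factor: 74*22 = 1628 = 2^2*11^1*37^1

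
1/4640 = 1/4640 = 0.00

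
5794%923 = 256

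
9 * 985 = 8865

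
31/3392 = 31/3392 = 0.01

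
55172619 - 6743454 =48429165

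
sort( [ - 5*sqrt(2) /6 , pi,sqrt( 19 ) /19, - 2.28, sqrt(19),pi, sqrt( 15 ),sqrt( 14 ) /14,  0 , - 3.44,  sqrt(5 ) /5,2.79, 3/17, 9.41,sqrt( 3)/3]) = [ - 3.44 ,-2.28, - 5 * sqrt( 2 )/6 , 0, 3/17,sqrt( 19) /19,  sqrt( 14 ) /14,sqrt( 5)/5 , sqrt (3 )/3,2.79,  pi,pi,sqrt (15),sqrt (19), 9.41]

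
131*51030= 6684930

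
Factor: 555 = 3^1* 5^1 * 37^1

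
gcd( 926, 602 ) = 2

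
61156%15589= 14389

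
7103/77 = 7103/77  =  92.25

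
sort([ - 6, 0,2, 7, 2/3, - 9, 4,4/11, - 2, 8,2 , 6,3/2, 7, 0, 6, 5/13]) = [-9, - 6, - 2, 0, 0,4/11 , 5/13,2/3, 3/2, 2, 2,4, 6, 6,7,7,8] 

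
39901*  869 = 34673969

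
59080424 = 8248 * 7163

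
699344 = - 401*( - 1744) 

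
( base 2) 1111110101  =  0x3f5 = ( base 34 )tr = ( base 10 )1013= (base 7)2645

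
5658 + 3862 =9520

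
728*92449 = 67302872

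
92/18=5 + 1/9 = 5.11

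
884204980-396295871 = 487909109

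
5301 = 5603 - 302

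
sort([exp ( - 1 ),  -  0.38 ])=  [ - 0.38, exp( - 1)]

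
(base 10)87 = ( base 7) 153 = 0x57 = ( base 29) 30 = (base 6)223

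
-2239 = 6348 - 8587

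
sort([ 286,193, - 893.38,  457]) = [ - 893.38,  193,286,457]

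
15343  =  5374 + 9969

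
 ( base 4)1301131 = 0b1110001011101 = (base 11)5501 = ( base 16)1C5D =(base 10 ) 7261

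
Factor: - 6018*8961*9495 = - 512039694510  =  - 2^1 * 3^4*5^1*17^1*29^1*59^1 * 103^1*211^1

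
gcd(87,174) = 87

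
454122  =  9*50458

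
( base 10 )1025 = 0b10000000001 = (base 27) 1aq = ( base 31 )122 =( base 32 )101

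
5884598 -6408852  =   - 524254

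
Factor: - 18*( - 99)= 1782=2^1*3^4*11^1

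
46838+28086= 74924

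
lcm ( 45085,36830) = 2614930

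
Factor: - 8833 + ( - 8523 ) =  - 17356=- 2^2 * 4339^1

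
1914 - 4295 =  - 2381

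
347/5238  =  347/5238 = 0.07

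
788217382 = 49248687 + 738968695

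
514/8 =64+1/4 =64.25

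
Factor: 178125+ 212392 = 390517 = 23^1*16979^1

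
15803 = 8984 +6819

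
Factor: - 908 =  - 2^2*227^1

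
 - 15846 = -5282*3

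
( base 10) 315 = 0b100111011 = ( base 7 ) 630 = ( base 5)2230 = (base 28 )b7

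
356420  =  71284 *5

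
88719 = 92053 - 3334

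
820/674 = 410/337 = 1.22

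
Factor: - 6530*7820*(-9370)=2^4*5^3*17^1*23^1  *  653^1*937^1 = 478475302000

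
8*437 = 3496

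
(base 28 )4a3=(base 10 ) 3419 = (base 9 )4618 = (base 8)6533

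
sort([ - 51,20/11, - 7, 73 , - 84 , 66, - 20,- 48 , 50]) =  [ - 84 , - 51,-48, - 20, - 7,20/11,50, 66, 73]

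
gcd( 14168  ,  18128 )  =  88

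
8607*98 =843486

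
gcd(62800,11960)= 40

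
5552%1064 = 232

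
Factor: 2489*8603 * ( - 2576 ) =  - 55159545392=- 2^4*7^2*19^1*23^1*131^1*1229^1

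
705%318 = 69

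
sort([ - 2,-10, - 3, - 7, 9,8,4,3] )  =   [-10,-7 , - 3,  -  2 , 3, 4, 8,9 ]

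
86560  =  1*86560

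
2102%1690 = 412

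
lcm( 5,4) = 20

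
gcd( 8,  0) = 8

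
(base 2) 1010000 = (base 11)73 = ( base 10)80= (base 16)50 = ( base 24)38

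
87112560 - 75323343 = 11789217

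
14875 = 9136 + 5739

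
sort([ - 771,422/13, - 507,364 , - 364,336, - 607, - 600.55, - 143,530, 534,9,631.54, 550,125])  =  [ - 771, - 607, - 600.55, - 507, - 364, - 143,9,422/13,125 , 336 , 364, 530,534 , 550 , 631.54] 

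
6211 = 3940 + 2271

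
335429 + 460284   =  795713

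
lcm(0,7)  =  0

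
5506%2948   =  2558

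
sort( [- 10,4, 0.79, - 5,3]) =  [ - 10,-5, 0.79, 3,4]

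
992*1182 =1172544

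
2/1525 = 2/1525 = 0.00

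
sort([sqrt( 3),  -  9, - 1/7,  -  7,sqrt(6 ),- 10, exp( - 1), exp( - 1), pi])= [ - 10, - 9,  -  7, - 1/7, exp( - 1), exp( - 1),  sqrt( 3),sqrt( 6 ), pi]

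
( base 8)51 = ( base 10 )41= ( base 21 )1k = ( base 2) 101001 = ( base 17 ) 27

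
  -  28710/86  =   - 334 + 7/43= - 333.84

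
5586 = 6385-799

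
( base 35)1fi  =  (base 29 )22S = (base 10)1768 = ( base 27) 2bd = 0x6E8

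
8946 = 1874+7072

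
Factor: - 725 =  -5^2*29^1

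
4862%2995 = 1867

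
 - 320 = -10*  32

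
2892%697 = 104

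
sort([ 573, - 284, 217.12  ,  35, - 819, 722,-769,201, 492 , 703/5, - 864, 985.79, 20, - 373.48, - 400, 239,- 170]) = [ - 864 , - 819, - 769,-400, - 373.48, - 284,-170,20, 35, 703/5, 201, 217.12, 239  ,  492, 573, 722, 985.79]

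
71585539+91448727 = 163034266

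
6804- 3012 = 3792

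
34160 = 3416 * 10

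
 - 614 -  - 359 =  - 255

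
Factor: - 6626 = -2^1 * 3313^1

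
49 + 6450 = 6499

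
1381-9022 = -7641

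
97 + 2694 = 2791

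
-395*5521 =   -  2180795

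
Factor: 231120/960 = 2^ (-2 )*3^2*107^1=963/4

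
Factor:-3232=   -  2^5*101^1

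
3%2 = 1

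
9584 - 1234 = 8350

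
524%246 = 32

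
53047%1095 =487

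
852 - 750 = 102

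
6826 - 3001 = 3825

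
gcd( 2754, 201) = 3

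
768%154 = 152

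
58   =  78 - 20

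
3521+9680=13201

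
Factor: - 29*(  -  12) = 348 = 2^2 *3^1*29^1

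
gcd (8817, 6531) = 3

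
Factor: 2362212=2^2*3^2*65617^1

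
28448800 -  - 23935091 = 52383891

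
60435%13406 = 6811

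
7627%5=2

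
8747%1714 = 177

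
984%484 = 16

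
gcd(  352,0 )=352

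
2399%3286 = 2399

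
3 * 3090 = 9270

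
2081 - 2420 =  -339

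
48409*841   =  40711969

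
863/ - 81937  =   - 1 + 81074/81937  =  - 0.01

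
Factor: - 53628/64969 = -2^2 * 3^1*41^1 * 109^1 *64969^( - 1)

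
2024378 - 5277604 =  - 3253226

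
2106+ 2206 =4312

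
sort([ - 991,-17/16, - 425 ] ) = [ - 991,  -  425, - 17/16]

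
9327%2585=1572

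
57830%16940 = 7010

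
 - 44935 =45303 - 90238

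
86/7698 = 43/3849= 0.01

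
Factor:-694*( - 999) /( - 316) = -346653/158 = - 2^( - 1)*3^3 * 37^1 * 79^( - 1)*347^1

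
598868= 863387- 264519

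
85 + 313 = 398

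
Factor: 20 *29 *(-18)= -10440 =- 2^3*3^2 * 5^1* 29^1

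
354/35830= 177/17915 = 0.01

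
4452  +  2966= 7418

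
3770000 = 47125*80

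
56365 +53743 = 110108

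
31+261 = 292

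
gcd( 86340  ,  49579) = 1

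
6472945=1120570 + 5352375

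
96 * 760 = 72960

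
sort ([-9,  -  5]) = [ - 9, - 5] 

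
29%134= 29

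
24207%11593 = 1021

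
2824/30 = 1412/15 = 94.13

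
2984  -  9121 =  - 6137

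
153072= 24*6378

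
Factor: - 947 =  - 947^1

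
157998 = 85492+72506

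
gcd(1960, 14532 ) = 28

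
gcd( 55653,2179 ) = 1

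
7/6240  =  7/6240 =0.00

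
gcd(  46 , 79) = 1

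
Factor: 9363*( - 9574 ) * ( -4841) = 433953833442 = 2^1*3^1 * 47^1*103^1*3121^1*4787^1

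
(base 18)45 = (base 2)1001101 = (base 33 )2b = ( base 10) 77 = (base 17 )49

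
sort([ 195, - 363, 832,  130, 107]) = [ - 363, 107,130, 195,832 ]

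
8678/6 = 4339/3=1446.33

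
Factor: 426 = 2^1 * 3^1*71^1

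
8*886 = 7088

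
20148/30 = 3358/5 = 671.60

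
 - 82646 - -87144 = 4498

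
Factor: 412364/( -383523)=-2^2 * 3^ ( - 1) *7^( - 2 )*2609^ ( - 1) * 103091^1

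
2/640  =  1/320  =  0.00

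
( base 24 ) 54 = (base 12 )a4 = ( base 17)75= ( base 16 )7C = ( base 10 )124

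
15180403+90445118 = 105625521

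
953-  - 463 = 1416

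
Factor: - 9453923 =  - 9453923^1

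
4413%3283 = 1130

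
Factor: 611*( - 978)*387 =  - 231254946=- 2^1 * 3^3*13^1*43^1*47^1 * 163^1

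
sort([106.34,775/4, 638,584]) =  [106.34,775/4,584,638 ] 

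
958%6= 4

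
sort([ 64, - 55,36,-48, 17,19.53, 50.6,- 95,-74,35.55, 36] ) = [ - 95,  -  74, - 55, - 48, 17,  19.53, 35.55,  36, 36 , 50.6, 64 ]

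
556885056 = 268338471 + 288546585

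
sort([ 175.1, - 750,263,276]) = [-750 , 175.1,263 , 276 ] 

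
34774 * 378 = 13144572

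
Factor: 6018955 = 5^1*1203791^1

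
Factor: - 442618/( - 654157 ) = 2^1*7^(  -  1 )*11^2*31^1*59^1*113^( - 1 ) * 827^(- 1) 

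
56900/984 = 57  +  203/246 = 57.83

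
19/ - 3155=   -  1 + 3136/3155= -  0.01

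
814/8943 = 74/813 =0.09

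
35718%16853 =2012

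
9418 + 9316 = 18734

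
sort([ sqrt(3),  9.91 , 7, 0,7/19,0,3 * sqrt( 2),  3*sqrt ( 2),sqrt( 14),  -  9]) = [ - 9 , 0, 0, 7/19,sqrt(3),sqrt( 14 ),3*sqrt( 2),3*sqrt( 2),7,9.91 ] 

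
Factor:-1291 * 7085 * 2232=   -  2^3 * 3^2*5^1*13^1*31^1*  109^1 * 1291^1= -20415512520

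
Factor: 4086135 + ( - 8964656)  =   - 4878521 = -2111^1*2311^1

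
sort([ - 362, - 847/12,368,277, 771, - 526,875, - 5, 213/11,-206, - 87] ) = [ - 526, - 362, - 206,-87 , - 847/12, - 5,213/11, 277,368, 771, 875] 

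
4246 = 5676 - 1430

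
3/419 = 3/419 =0.01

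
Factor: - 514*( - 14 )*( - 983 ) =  - 2^2*7^1 * 257^1 *983^1 = -  7073668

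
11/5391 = 11/5391 = 0.00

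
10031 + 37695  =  47726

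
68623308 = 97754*702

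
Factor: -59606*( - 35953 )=2^1*157^1*229^1*29803^1 = 2143014518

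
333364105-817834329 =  - 484470224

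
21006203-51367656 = -30361453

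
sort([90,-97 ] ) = [ - 97,90] 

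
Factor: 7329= 3^1*7^1*349^1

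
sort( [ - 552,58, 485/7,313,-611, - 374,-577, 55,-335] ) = [  -  611 ,  -  577 ,  -  552, - 374,- 335 , 55, 58, 485/7,313]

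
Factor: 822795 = 3^1*5^1*19^1*2887^1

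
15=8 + 7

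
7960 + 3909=11869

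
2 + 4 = 6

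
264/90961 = 264/90961 = 0.00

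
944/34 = 27 + 13/17 = 27.76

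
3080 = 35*88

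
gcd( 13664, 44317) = 7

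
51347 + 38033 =89380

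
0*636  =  0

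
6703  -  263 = 6440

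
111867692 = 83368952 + 28498740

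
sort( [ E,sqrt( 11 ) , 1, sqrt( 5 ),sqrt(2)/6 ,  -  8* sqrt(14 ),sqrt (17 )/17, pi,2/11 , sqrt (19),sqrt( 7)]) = [ - 8*sqrt( 14) , 2/11 , sqrt( 2 )/6,sqrt(17)/17,1,sqrt( 5 ), sqrt(7 ),E, pi , sqrt(11),  sqrt(19)] 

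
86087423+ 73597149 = 159684572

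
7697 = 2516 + 5181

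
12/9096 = 1/758 = 0.00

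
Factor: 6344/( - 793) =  - 8 = -2^3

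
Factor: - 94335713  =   - 317^1*297589^1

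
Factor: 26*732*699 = 2^3*3^2*13^1*61^1 * 233^1 = 13303368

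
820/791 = 820/791 = 1.04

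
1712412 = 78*21954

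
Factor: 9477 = 3^6*13^1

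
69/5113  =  69/5113 = 0.01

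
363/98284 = 363/98284 = 0.00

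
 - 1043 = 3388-4431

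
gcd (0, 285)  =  285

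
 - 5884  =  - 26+-5858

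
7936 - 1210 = 6726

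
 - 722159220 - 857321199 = -1579480419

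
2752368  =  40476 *68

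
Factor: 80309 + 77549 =157858 =2^1*78929^1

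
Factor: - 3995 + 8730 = 4735 = 5^1*947^1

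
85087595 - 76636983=8450612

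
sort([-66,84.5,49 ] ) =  [  -  66,49,84.5] 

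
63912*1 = 63912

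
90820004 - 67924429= 22895575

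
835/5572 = 835/5572  =  0.15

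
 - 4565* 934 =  - 4263710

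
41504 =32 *1297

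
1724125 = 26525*65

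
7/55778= 7/55778 = 0.00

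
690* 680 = 469200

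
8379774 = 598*14013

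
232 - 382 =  - 150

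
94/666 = 47/333 = 0.14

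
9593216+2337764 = 11930980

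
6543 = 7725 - 1182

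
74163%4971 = 4569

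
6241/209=6241/209 = 29.86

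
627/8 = 78 + 3/8 = 78.38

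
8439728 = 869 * 9712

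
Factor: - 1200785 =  - 5^1 * 31^1*61^1 *127^1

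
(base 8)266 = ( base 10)182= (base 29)68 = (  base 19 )9B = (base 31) 5r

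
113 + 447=560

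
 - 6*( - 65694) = 394164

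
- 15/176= - 15/176=- 0.09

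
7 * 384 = 2688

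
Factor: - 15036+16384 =2^2 * 337^1 = 1348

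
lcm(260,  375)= 19500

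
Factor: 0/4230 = 0 = 0^1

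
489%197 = 95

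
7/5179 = 7/5179 = 0.00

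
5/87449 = 5/87449 = 0.00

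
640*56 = 35840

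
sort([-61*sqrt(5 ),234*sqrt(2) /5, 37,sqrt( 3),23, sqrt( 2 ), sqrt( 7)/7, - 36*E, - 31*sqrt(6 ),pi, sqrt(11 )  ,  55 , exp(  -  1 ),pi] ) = [ - 61*sqrt( 5),-36*E,-31*sqrt (6), exp(  -  1),sqrt(7)/7,sqrt( 2) , sqrt ( 3 ),pi, pi,sqrt(11),23  ,  37,55,234 *sqrt( 2)/5 ] 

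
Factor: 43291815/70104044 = 2^( - 2)*3^1*5^1*7^1*412303^1*17526011^( - 1 )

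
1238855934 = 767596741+471259193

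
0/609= 0 = 0.00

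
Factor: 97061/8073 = 3^(  -  3 )*13^( - 1)*23^( - 1) * 31^2*101^1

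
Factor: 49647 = 3^1*13^1 * 19^1 *67^1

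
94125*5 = 470625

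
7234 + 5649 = 12883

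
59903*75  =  4492725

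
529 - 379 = 150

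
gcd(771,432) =3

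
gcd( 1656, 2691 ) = 207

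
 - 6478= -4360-2118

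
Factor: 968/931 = 2^3*7^( - 2 )*11^2 * 19^ ( - 1 )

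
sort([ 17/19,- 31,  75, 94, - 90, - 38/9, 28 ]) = [-90,  -  31, - 38/9,17/19,28, 75,94]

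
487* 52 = 25324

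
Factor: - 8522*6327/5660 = -26959347/2830 = - 2^(  -  1)*3^2* 5^(-1)*19^1*37^1*283^ (  -  1)*4261^1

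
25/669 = 25/669 = 0.04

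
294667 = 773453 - 478786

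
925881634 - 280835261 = 645046373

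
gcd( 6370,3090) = 10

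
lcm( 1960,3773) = 150920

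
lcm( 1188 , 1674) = 36828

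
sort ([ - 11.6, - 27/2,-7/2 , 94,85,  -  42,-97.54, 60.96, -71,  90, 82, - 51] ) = [ - 97.54, - 71, - 51, - 42, - 27/2, - 11.6, - 7/2, 60.96,82,85, 90, 94 ]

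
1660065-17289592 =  - 15629527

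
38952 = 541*72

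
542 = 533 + 9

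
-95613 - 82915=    - 178528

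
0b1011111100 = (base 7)2141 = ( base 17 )2ag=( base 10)764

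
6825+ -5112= 1713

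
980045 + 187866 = 1167911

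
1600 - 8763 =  - 7163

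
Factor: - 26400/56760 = - 2^2*  5^1*43^(  -  1)= -  20/43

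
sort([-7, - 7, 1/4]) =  [  -  7,-7,1/4 ]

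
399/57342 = 7/1006 = 0.01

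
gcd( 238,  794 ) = 2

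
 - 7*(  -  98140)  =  686980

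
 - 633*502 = - 317766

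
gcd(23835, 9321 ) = 3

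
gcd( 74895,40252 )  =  1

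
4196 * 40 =167840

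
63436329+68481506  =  131917835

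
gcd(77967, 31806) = 9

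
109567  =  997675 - 888108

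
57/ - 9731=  - 57/9731= - 0.01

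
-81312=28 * (-2904)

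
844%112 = 60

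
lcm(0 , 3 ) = 0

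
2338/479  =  4  +  422/479=4.88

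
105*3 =315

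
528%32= 16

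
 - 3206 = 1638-4844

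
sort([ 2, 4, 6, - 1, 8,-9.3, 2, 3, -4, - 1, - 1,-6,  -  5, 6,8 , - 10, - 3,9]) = [ - 10 , - 9.3,-6,  -  5,-4, - 3, - 1,-1,-1 , 2, 2, 3, 4, 6, 6,8, 8,  9 ]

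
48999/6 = 16333/2 = 8166.50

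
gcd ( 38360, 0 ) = 38360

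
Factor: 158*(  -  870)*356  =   - 2^4*3^1 *5^1*29^1*79^1*89^1 = -48935760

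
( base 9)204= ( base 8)246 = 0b10100110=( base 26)6a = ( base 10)166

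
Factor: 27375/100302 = 2^(-1 )*5^3 * 229^( - 1 ) = 125/458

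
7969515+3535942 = 11505457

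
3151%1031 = 58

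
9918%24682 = 9918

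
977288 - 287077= 690211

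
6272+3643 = 9915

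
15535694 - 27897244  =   - 12361550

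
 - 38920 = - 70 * 556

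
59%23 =13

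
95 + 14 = 109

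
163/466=163/466 = 0.35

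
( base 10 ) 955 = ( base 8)1673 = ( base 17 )353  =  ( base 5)12310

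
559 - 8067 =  - 7508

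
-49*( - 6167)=302183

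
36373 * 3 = 109119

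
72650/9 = 8072 + 2/9 = 8072.22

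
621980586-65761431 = 556219155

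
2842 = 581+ 2261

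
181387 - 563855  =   - 382468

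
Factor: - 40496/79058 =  - 2^3 * 7^(  -  1)*2531^1*5647^( - 1)= -20248/39529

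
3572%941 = 749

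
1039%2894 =1039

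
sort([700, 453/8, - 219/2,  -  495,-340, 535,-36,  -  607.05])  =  [-607.05, - 495,-340, - 219/2,-36, 453/8, 535 , 700] 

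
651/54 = 217/18 = 12.06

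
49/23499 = 7/3357 = 0.00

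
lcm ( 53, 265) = 265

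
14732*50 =736600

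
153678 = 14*10977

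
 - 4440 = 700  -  5140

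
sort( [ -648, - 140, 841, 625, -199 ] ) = [ - 648, - 199, - 140,625, 841 ]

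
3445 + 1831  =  5276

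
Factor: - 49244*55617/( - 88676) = 3^1*7^( - 1) * 13^1  *  947^1*3167^( - 1) * 18539^1  =  684700887/22169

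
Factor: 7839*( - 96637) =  - 3^2*13^1 * 41^1 *67^1*2357^1 =-  757537443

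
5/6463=5/6463 = 0.00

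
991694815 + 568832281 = 1560527096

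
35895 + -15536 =20359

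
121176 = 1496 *81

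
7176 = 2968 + 4208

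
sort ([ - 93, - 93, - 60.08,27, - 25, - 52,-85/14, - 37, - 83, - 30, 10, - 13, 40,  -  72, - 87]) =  [ - 93 , - 93,  -  87 ,  -  83, - 72, - 60.08, - 52, - 37, - 30, - 25, - 13, - 85/14,10,27,40] 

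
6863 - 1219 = 5644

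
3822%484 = 434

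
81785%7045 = 4290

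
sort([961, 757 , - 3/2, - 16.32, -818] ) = [ - 818, - 16.32, - 3/2,  757,961]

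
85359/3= 28453 = 28453.00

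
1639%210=169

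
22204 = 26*854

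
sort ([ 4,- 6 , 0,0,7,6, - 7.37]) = [-7.37,-6,0, 0,4, 6,7]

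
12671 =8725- - 3946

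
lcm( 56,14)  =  56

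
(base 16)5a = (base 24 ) 3I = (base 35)2k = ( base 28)36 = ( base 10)90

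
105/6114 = 35/2038 = 0.02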